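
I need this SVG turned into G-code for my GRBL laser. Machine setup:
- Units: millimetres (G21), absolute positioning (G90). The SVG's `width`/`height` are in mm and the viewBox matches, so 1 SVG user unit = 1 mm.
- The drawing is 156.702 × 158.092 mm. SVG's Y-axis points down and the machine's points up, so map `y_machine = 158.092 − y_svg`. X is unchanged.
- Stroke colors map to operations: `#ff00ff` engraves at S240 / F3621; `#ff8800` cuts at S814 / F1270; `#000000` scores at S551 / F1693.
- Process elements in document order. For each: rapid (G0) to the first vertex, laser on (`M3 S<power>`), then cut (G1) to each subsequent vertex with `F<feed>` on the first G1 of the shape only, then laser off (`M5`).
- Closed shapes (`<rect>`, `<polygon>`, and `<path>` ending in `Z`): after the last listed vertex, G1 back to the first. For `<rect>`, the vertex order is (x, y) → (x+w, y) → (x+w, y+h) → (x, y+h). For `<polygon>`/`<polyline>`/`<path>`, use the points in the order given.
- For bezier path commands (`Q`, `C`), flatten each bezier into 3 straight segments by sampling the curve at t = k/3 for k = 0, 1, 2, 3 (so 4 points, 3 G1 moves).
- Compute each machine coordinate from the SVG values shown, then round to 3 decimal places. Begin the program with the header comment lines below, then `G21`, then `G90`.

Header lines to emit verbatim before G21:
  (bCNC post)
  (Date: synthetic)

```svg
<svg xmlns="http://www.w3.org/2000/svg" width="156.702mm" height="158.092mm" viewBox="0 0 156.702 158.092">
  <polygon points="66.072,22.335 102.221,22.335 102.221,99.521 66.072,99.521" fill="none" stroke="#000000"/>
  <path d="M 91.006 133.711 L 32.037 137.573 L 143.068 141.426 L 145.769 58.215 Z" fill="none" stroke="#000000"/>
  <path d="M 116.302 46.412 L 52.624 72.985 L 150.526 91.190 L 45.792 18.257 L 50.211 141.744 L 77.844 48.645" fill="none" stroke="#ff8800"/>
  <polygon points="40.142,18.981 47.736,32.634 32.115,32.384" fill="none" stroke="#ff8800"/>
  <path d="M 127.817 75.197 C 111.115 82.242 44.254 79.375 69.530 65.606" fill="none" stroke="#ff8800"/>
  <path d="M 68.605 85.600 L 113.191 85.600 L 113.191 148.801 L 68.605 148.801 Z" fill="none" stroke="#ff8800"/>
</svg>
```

Since the viewBox matches the mm dimensions, user units are millimetres directly. The only transform is the Y-flip y_m = 158.092 − y_svg.

Shape 1 is a rectangle drawn with `<polygon>`. Its stroke #000000 means score at S551, F1693. After flipping Y the toolpath is (66.072,135.757) → (102.221,135.757) → (102.221,58.571) → (66.072,58.571) → (66.072,135.757), returning to the start.

Shape 2 is a closed polygon drawn with `<path>`. Its stroke #000000 means score at S551, F1693. After flipping Y the toolpath is (91.006,24.381) → (32.037,20.519) → (143.068,16.666) → (145.769,99.877) → (91.006,24.381), returning to the start.

Shape 3 is a open polyline drawn with `<path>`. Its stroke #ff8800 means cut at S814, F1270. After flipping Y the toolpath is (116.302,111.680) → (52.624,85.107) → (150.526,66.902) → (45.792,139.835) → (50.211,16.348) → (77.844,109.447).

Shape 4 is a regular polygon drawn with `<polygon>`. Its stroke #ff8800 means cut at S814, F1270. After flipping Y the toolpath is (40.142,139.111) → (47.736,125.458) → (32.115,125.708) → (40.142,139.111), returning to the start.

Shape 5 is a cubic bezier drawn with `<path>`. Its stroke #ff8800 means cut at S814, F1270. After flipping Y the toolpath is (127.817,82.895) → (99.666,79.191) → (69.696,82.314) → (69.530,92.486).

Shape 6 is a rectangle drawn with `<path>`. Its stroke #ff8800 means cut at S814, F1270. After flipping Y the toolpath is (68.605,72.492) → (113.191,72.492) → (113.191,9.291) → (68.605,9.291) → (68.605,72.492), returning to the start.

(bCNC post)
(Date: synthetic)
G21
G90
G0 X66.072 Y135.757
M3 S551
G1 X102.221 Y135.757 F1693
G1 X102.221 Y58.571
G1 X66.072 Y58.571
G1 X66.072 Y135.757
M5
G0 X91.006 Y24.381
M3 S551
G1 X32.037 Y20.519 F1693
G1 X143.068 Y16.666
G1 X145.769 Y99.877
G1 X91.006 Y24.381
M5
G0 X116.302 Y111.680
M3 S814
G1 X52.624 Y85.107 F1270
G1 X150.526 Y66.902
G1 X45.792 Y139.835
G1 X50.211 Y16.348
G1 X77.844 Y109.447
M5
G0 X40.142 Y139.111
M3 S814
G1 X47.736 Y125.458 F1270
G1 X32.115 Y125.708
G1 X40.142 Y139.111
M5
G0 X127.817 Y82.895
M3 S814
G1 X99.666 Y79.191 F1270
G1 X69.696 Y82.314
G1 X69.530 Y92.486
M5
G0 X68.605 Y72.492
M3 S814
G1 X113.191 Y72.492 F1270
G1 X113.191 Y9.291
G1 X68.605 Y9.291
G1 X68.605 Y72.492
M5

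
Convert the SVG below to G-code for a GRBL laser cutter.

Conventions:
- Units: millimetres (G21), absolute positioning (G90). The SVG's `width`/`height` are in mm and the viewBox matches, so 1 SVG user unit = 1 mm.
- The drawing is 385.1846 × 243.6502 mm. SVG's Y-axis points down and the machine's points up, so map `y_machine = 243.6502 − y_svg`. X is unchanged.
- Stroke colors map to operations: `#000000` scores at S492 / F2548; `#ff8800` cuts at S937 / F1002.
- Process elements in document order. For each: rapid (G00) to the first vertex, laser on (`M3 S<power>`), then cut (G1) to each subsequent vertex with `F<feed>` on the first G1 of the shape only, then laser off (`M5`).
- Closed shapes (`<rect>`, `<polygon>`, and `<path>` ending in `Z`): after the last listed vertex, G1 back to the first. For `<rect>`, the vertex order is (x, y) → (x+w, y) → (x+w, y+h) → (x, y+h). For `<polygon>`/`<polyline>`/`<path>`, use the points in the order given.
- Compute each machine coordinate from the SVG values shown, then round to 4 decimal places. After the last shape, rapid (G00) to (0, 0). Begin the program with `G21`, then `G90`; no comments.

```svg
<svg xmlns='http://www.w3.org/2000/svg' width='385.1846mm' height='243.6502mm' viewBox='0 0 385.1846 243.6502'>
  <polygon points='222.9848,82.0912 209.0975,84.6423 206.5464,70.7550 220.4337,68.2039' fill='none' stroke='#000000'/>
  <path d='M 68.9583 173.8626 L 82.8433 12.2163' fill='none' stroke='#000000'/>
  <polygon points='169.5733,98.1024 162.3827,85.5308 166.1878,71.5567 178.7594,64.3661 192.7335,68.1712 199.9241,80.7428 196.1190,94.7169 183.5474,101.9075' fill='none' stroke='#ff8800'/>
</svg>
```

viewBox `0 0 385.1846 243.6502` with mm width/height → 1 unit = 1 mm. Flip: y_m = 243.6502 − y_svg.

**Shape 1** — `<polygon>` regular polygon, stroke `#000000` → score (S492, F2548). Machine vertices: (222.9848,161.5590) → (209.0975,159.0079) → (206.5464,172.8952) → (220.4337,175.4463) → (222.9848,161.5590). Closed: final G1 returns to the first vertex.

**Shape 2** — `<path>` line segment, stroke `#000000` → score (S492, F2548). Machine vertices: (68.9583,69.7876) → (82.8433,231.4339). Open path.

**Shape 3** — `<polygon>` regular polygon, stroke `#ff8800` → cut (S937, F1002). Machine vertices: (169.5733,145.5478) → (162.3827,158.1194) → (166.1878,172.0935) → (178.7594,179.2841) → (192.7335,175.4790) → (199.9241,162.9074) → (196.1190,148.9333) → (183.5474,141.7427) → (169.5733,145.5478). Closed: final G1 returns to the first vertex.

G21
G90
G00 X222.9848 Y161.5590
M3 S492
G1 X209.0975 Y159.0079 F2548
G1 X206.5464 Y172.8952
G1 X220.4337 Y175.4463
G1 X222.9848 Y161.5590
M5
G00 X68.9583 Y69.7876
M3 S492
G1 X82.8433 Y231.4339 F2548
M5
G00 X169.5733 Y145.5478
M3 S937
G1 X162.3827 Y158.1194 F1002
G1 X166.1878 Y172.0935
G1 X178.7594 Y179.2841
G1 X192.7335 Y175.4790
G1 X199.9241 Y162.9074
G1 X196.1190 Y148.9333
G1 X183.5474 Y141.7427
G1 X169.5733 Y145.5478
M5
G00 X0.0000 Y0.0000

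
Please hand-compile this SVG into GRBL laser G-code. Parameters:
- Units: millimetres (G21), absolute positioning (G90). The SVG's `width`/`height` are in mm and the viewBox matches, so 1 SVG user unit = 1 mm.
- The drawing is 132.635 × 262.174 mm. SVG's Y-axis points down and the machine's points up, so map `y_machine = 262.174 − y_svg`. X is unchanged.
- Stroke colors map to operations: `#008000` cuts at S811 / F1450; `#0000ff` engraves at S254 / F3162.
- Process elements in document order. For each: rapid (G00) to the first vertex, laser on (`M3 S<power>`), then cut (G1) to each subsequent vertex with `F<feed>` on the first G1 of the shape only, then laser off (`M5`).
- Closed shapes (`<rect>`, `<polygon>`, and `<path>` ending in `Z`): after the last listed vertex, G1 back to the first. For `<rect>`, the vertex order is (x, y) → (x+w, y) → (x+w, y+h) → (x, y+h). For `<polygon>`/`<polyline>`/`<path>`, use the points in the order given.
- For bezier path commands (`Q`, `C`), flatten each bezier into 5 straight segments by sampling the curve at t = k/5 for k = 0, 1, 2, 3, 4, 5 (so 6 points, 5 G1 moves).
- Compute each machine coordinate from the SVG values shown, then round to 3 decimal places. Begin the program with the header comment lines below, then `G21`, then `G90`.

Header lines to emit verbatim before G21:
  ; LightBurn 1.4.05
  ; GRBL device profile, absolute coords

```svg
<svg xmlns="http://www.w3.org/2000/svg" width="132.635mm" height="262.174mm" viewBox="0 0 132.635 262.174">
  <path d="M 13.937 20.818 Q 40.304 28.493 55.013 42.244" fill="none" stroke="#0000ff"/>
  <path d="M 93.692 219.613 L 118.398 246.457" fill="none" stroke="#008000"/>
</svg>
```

Since the viewBox matches the mm dimensions, user units are millimetres directly. The only transform is the Y-flip y_m = 262.174 − y_svg.

Shape 1 is a quadratic bezier drawn with `<path>`. Its stroke #0000ff means engrave at S254, F3162. After flipping Y the toolpath is (13.937,241.356) → (24.017,238.043) → (33.165,234.244) → (41.381,229.959) → (48.663,225.187) → (55.013,219.930).

Shape 2 is a line segment drawn with `<path>`. Its stroke #008000 means cut at S811, F1450. After flipping Y the toolpath is (93.692,42.561) → (118.398,15.717).

; LightBurn 1.4.05
; GRBL device profile, absolute coords
G21
G90
G00 X13.937 Y241.356
M3 S254
G1 X24.017 Y238.043 F3162
G1 X33.165 Y234.244
G1 X41.381 Y229.959
G1 X48.663 Y225.187
G1 X55.013 Y219.930
M5
G00 X93.692 Y42.561
M3 S811
G1 X118.398 Y15.717 F1450
M5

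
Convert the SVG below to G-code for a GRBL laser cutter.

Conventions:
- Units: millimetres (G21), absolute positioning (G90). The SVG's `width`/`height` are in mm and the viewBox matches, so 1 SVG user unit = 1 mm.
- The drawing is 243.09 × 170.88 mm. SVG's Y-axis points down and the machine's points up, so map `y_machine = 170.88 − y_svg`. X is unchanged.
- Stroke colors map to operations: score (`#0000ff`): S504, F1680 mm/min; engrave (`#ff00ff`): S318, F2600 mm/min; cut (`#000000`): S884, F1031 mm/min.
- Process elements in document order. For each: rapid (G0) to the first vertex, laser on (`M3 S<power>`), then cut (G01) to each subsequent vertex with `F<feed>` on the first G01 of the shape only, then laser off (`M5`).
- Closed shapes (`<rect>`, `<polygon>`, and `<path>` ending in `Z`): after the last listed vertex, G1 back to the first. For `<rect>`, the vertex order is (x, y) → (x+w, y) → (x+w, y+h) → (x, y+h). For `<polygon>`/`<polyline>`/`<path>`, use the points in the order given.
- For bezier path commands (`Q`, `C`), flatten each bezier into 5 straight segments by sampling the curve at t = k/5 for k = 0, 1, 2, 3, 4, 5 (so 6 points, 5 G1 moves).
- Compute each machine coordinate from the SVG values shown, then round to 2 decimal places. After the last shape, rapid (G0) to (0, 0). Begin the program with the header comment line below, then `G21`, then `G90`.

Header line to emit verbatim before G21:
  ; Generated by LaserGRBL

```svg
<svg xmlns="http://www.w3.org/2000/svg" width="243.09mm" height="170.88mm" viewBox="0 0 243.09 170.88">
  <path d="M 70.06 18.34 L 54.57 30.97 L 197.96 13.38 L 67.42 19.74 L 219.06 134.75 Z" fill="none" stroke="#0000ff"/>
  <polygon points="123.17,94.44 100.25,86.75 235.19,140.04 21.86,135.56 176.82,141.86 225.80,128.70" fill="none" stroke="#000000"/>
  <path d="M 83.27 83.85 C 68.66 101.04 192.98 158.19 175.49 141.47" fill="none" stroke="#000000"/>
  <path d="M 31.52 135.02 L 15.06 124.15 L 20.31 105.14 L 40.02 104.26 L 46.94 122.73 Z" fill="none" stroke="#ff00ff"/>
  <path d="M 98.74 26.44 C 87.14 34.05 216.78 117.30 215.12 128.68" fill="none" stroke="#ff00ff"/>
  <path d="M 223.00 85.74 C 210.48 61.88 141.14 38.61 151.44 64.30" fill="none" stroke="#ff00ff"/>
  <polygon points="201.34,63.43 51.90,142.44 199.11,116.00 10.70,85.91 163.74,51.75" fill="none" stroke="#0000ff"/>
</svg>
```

viewBox `0 0 243.09 170.88` with mm width/height → 1 unit = 1 mm. Flip: y_m = 170.88 − y_svg.

**Shape 1** — `<path>` closed polygon, stroke `#0000ff` → score (S504, F1680). Machine vertices: (70.06,152.54) → (54.57,139.91) → (197.96,157.50) → (67.42,151.14) → (219.06,36.13) → (70.06,152.54). Closed: final G1 returns to the first vertex.

**Shape 2** — `<polygon>` closed polygon, stroke `#000000` → cut (S884, F1031). Machine vertices: (123.17,76.44) → (100.25,84.13) → (235.19,30.84) → (21.86,35.32) → (176.82,29.02) → (225.80,42.18) → (123.17,76.44). Closed: final G1 returns to the first vertex.

**Shape 3** — `<path>` cubic bezier, stroke `#000000` → cut (S884, F1031). Control points (SVG): P0=(83.27,83.85), P1=(68.66,101.04), P2=(192.98,158.19), P3=(175.49,141.47); sampled at t=k/5. Machine vertices: (83.27,87.03) → (88.93,72.83) → (114.46,54.51) → (146.38,37.52) → (171.21,27.33) → (175.49,29.41). Open path.

**Shape 4** — `<path>` regular polygon, stroke `#ff00ff` → engrave (S318, F2600). Machine vertices: (31.52,35.86) → (15.06,46.73) → (20.31,65.74) → (40.02,66.62) → (46.94,48.15) → (31.52,35.86). Closed: final G1 returns to the first vertex.

**Shape 5** — `<path>` cubic bezier, stroke `#ff00ff` → engrave (S318, F2600). Control points (SVG): P0=(98.74,26.44), P1=(87.14,34.05), P2=(216.78,117.30), P3=(215.12,128.68); sampled at t=k/5. Machine vertices: (98.74,144.44) → (106.55,131.98) → (135.17,108.44) → (171.53,80.91) → (202.54,56.47) → (215.12,42.20). Open path.

**Shape 6** — `<path>` cubic bezier, stroke `#ff00ff` → engrave (S318, F2600). Control points (SVG): P0=(223.00,85.74), P1=(210.48,61.88), P2=(141.14,38.61), P3=(151.44,64.30); sampled at t=k/5. Machine vertices: (223.00,85.14) → (209.76,99.00) → (189.44,110.39) → (168.57,117.00) → (153.73,116.51) → (151.44,106.58). Open path.

**Shape 7** — `<polygon>` closed polygon, stroke `#0000ff` → score (S504, F1680). Machine vertices: (201.34,107.45) → (51.90,28.44) → (199.11,54.88) → (10.70,84.97) → (163.74,119.13) → (201.34,107.45). Closed: final G1 returns to the first vertex.

; Generated by LaserGRBL
G21
G90
G0 X70.06 Y152.54
M3 S504
G01 X54.57 Y139.91 F1680
G01 X197.96 Y157.50
G01 X67.42 Y151.14
G01 X219.06 Y36.13
G01 X70.06 Y152.54
M5
G0 X123.17 Y76.44
M3 S884
G01 X100.25 Y84.13 F1031
G01 X235.19 Y30.84
G01 X21.86 Y35.32
G01 X176.82 Y29.02
G01 X225.80 Y42.18
G01 X123.17 Y76.44
M5
G0 X83.27 Y87.03
M3 S884
G01 X88.93 Y72.83 F1031
G01 X114.46 Y54.51
G01 X146.38 Y37.52
G01 X171.21 Y27.33
G01 X175.49 Y29.41
M5
G0 X31.52 Y35.86
M3 S318
G01 X15.06 Y46.73 F2600
G01 X20.31 Y65.74
G01 X40.02 Y66.62
G01 X46.94 Y48.15
G01 X31.52 Y35.86
M5
G0 X98.74 Y144.44
M3 S318
G01 X106.55 Y131.98 F2600
G01 X135.17 Y108.44
G01 X171.53 Y80.91
G01 X202.54 Y56.47
G01 X215.12 Y42.20
M5
G0 X223.00 Y85.14
M3 S318
G01 X209.76 Y99.00 F2600
G01 X189.44 Y110.39
G01 X168.57 Y117.00
G01 X153.73 Y116.51
G01 X151.44 Y106.58
M5
G0 X201.34 Y107.45
M3 S504
G01 X51.90 Y28.44 F1680
G01 X199.11 Y54.88
G01 X10.70 Y84.97
G01 X163.74 Y119.13
G01 X201.34 Y107.45
M5
G0 X0.00 Y0.00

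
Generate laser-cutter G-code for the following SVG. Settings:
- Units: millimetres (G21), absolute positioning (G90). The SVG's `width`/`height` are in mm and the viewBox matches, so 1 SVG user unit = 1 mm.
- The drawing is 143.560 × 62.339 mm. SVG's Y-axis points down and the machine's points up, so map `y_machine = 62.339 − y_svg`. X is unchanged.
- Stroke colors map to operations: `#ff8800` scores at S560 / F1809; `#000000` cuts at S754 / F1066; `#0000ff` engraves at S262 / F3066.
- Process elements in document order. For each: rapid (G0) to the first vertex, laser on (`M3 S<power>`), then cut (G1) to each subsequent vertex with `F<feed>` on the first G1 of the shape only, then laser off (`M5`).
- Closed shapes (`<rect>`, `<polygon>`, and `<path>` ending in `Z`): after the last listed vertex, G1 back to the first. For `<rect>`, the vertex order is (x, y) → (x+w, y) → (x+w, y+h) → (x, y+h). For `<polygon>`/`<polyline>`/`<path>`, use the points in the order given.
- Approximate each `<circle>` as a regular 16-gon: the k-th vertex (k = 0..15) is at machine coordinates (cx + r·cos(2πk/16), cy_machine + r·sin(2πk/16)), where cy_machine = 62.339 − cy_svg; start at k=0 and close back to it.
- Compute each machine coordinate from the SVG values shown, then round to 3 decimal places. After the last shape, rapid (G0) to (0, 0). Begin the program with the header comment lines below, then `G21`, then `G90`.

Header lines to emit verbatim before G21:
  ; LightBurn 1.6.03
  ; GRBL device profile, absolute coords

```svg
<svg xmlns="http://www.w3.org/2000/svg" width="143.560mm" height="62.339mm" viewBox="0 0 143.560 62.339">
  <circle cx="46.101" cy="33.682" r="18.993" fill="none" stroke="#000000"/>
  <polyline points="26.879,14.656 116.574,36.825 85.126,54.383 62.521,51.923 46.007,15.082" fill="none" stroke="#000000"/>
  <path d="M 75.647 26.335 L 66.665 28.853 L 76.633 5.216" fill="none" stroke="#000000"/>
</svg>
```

; LightBurn 1.6.03
; GRBL device profile, absolute coords
G21
G90
G0 X65.094 Y28.657
M3 S754
G1 X63.648 Y35.925 F1066
G1 X59.531 Y42.087
G1 X53.369 Y46.204
G1 X46.101 Y47.650
G1 X38.833 Y46.204
G1 X32.671 Y42.087
G1 X28.554 Y35.925
G1 X27.108 Y28.657
G1 X28.554 Y21.389
G1 X32.671 Y15.227
G1 X38.833 Y11.110
G1 X46.101 Y9.664
G1 X53.369 Y11.110
G1 X59.531 Y15.227
G1 X63.648 Y21.389
G1 X65.094 Y28.657
M5
G0 X26.879 Y47.683
M3 S754
G1 X116.574 Y25.514 F1066
G1 X85.126 Y7.956
G1 X62.521 Y10.416
G1 X46.007 Y47.257
M5
G0 X75.647 Y36.004
M3 S754
G1 X66.665 Y33.486 F1066
G1 X76.633 Y57.123
M5
G0 X0.000 Y0.000

viewBox `0 0 143.560 62.339` with mm width/height → 1 unit = 1 mm. Flip: y_m = 62.339 − y_svg.

**Shape 1** — `<circle>` circle, stroke `#000000` → cut (S754, F1066). Machine vertices: (65.094,28.657) → (63.648,35.925) → (59.531,42.087) → (53.369,46.204) → (46.101,47.650) → (38.833,46.204) → (32.671,42.087) → (28.554,35.925) → (27.108,28.657) → (28.554,21.389) → (32.671,15.227) → (38.833,11.110) → (46.101,9.664) → (53.369,11.110) → (59.531,15.227) → (63.648,21.389) → (65.094,28.657). Closed: final G1 returns to the first vertex.

**Shape 2** — `<polyline>` open polyline, stroke `#000000` → cut (S754, F1066). Machine vertices: (26.879,47.683) → (116.574,25.514) → (85.126,7.956) → (62.521,10.416) → (46.007,47.257). Open path.

**Shape 3** — `<path>` open polyline, stroke `#000000` → cut (S754, F1066). Machine vertices: (75.647,36.004) → (66.665,33.486) → (76.633,57.123). Open path.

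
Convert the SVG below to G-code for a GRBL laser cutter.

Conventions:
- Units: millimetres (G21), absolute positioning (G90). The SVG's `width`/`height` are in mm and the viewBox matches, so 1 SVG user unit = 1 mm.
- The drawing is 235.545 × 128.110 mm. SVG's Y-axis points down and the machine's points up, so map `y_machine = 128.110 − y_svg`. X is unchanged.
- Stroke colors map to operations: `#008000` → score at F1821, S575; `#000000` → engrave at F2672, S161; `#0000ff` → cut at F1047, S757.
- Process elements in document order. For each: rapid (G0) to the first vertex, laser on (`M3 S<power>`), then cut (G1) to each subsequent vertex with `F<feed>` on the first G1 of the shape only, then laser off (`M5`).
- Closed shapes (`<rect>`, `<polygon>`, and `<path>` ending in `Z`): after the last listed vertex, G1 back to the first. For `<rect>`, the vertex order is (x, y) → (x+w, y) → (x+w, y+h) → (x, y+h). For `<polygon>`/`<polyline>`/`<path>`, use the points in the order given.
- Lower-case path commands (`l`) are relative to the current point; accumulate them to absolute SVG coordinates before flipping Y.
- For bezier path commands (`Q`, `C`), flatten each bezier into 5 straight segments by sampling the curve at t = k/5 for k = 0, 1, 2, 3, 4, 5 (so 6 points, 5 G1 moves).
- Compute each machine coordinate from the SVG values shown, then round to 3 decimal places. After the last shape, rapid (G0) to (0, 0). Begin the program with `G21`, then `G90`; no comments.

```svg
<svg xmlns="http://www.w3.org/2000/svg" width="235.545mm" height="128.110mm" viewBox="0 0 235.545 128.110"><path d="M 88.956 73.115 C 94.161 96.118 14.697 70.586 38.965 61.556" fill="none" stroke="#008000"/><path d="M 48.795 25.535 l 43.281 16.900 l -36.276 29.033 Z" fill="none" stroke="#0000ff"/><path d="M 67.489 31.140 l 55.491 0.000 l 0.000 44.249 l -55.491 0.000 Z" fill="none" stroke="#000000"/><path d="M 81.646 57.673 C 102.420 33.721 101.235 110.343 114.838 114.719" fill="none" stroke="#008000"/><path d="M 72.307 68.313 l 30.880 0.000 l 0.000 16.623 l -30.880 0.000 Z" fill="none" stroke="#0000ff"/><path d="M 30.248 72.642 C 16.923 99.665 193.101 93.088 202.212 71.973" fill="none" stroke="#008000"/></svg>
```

1 u = 1 mm; y_m = 128.110 − y.

[1] `<path>` cubic bezier, #008000→score S575 F1821: (88.956,54.995) → (83.426,46.497) → (66.619,46.526) → (47.577,51.959) → (35.345,59.676) → (38.965,66.554)

[2] `<path>` regular polygon, #0000ff→cut S757 F1047: (48.795,102.575) → (92.076,85.675) → (55.800,56.642) → (48.795,102.575) (closed)

[3] `<path>` rectangle, #000000→engrave S161 F2672: (67.489,96.970) → (122.980,96.970) → (122.980,52.721) → (67.489,52.721) → (67.489,96.970) (closed)

[4] `<path>` cubic bezier, #008000→score S575 F1821: (81.646,70.437) → (91.769,74.122) → (98.386,61.964) → (103.261,42.260) → (108.157,23.304) → (114.838,13.391)

[5] `<path>` rectangle, #0000ff→cut S757 F1047: (72.307,59.797) → (103.187,59.797) → (103.187,43.174) → (72.307,43.174) → (72.307,59.797) (closed)

[6] `<path>` cubic bezier, #008000→score S575 F1821: (30.248,55.468) → (42.141,43.134) → (82.399,37.948) → (133.907,38.997) → (179.550,45.365) → (202.212,56.137)

G21
G90
G0 X88.956 Y54.995
M3 S575
G1 X83.426 Y46.497 F1821
G1 X66.619 Y46.526
G1 X47.577 Y51.959
G1 X35.345 Y59.676
G1 X38.965 Y66.554
M5
G0 X48.795 Y102.575
M3 S757
G1 X92.076 Y85.675 F1047
G1 X55.800 Y56.642
G1 X48.795 Y102.575
M5
G0 X67.489 Y96.970
M3 S161
G1 X122.980 Y96.970 F2672
G1 X122.980 Y52.721
G1 X67.489 Y52.721
G1 X67.489 Y96.970
M5
G0 X81.646 Y70.437
M3 S575
G1 X91.769 Y74.122 F1821
G1 X98.386 Y61.964
G1 X103.261 Y42.260
G1 X108.157 Y23.304
G1 X114.838 Y13.391
M5
G0 X72.307 Y59.797
M3 S757
G1 X103.187 Y59.797 F1047
G1 X103.187 Y43.174
G1 X72.307 Y43.174
G1 X72.307 Y59.797
M5
G0 X30.248 Y55.468
M3 S575
G1 X42.141 Y43.134 F1821
G1 X82.399 Y37.948
G1 X133.907 Y38.997
G1 X179.550 Y45.365
G1 X202.212 Y56.137
M5
G0 X0.000 Y0.000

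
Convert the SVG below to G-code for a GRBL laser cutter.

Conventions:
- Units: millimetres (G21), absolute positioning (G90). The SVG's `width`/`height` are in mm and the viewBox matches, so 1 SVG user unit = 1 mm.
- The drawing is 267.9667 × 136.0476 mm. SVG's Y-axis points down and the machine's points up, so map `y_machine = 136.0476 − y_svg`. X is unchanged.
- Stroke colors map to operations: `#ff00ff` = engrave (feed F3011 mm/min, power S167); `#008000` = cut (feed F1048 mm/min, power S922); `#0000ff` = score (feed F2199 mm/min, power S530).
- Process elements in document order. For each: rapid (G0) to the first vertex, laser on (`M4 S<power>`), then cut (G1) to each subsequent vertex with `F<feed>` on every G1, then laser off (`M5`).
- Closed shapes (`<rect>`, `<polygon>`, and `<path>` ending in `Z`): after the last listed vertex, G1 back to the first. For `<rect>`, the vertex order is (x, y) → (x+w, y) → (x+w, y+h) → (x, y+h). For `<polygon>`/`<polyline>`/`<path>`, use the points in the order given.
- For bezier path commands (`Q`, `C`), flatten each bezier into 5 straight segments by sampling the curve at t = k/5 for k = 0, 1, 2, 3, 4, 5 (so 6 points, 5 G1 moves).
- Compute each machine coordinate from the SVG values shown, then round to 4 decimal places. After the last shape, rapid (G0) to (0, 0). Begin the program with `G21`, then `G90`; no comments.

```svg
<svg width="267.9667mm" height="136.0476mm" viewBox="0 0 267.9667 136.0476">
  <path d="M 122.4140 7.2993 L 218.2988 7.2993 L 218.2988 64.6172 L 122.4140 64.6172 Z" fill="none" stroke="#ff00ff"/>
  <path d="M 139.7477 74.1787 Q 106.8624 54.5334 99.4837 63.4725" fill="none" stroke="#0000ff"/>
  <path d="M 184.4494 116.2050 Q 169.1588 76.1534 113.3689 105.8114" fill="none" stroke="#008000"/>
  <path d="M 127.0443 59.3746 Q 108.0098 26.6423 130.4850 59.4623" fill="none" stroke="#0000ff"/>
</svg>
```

G21
G90
G0 X122.4140 Y128.7483
M4 S167
G1 X218.2988 Y128.7483 F3011
G1 X218.2988 Y71.4304 F3011
G1 X122.4140 Y71.4304 F3011
G1 X122.4140 Y128.7483 F3011
M5
G0 X139.7477 Y61.8689
M4 S530
G1 X127.6138 Y68.5836 F2199
G1 X117.5205 Y73.0116 F2199
G1 X109.4677 Y75.1529 F2199
G1 X103.4554 Y75.0074 F2199
G1 X99.4837 Y72.5751 F2199
M5
G0 X184.4494 Y19.8426
M4 S922
G1 X176.7132 Y33.0749 F1048
G1 X165.7370 Y40.7303 F1048
G1 X151.5209 Y42.8091 F1048
G1 X134.0649 Y39.3110 F1048
G1 X113.3689 Y30.2362 F1048
M5
G0 X127.0443 Y76.6730
M4 S530
G1 X121.0909 Y87.1438 F2199
G1 X118.4583 Y92.3705 F2199
G1 X119.1464 Y92.3529 F2199
G1 X123.1553 Y87.0912 F2199
G1 X130.4850 Y76.5853 F2199
M5
G0 X0.0000 Y0.0000

Since the viewBox matches the mm dimensions, user units are millimetres directly. The only transform is the Y-flip y_m = 136.0476 − y_svg.

Shape 1 is a rectangle drawn with `<path>`. Its stroke #ff00ff means engrave at S167, F3011. After flipping Y the toolpath is (122.4140,128.7483) → (218.2988,128.7483) → (218.2988,71.4304) → (122.4140,71.4304) → (122.4140,128.7483), returning to the start.

Shape 2 is a quadratic bezier drawn with `<path>`. Its stroke #0000ff means score at S530, F2199. After flipping Y the toolpath is (139.7477,61.8689) → (127.6138,68.5836) → (117.5205,73.0116) → (109.4677,75.1529) → (103.4554,75.0074) → (99.4837,72.5751).

Shape 3 is a quadratic bezier drawn with `<path>`. Its stroke #008000 means cut at S922, F1048. After flipping Y the toolpath is (184.4494,19.8426) → (176.7132,33.0749) → (165.7370,40.7303) → (151.5209,42.8091) → (134.0649,39.3110) → (113.3689,30.2362).

Shape 4 is a quadratic bezier drawn with `<path>`. Its stroke #0000ff means score at S530, F2199. After flipping Y the toolpath is (127.0443,76.6730) → (121.0909,87.1438) → (118.4583,92.3705) → (119.1464,92.3529) → (123.1553,87.0912) → (130.4850,76.5853).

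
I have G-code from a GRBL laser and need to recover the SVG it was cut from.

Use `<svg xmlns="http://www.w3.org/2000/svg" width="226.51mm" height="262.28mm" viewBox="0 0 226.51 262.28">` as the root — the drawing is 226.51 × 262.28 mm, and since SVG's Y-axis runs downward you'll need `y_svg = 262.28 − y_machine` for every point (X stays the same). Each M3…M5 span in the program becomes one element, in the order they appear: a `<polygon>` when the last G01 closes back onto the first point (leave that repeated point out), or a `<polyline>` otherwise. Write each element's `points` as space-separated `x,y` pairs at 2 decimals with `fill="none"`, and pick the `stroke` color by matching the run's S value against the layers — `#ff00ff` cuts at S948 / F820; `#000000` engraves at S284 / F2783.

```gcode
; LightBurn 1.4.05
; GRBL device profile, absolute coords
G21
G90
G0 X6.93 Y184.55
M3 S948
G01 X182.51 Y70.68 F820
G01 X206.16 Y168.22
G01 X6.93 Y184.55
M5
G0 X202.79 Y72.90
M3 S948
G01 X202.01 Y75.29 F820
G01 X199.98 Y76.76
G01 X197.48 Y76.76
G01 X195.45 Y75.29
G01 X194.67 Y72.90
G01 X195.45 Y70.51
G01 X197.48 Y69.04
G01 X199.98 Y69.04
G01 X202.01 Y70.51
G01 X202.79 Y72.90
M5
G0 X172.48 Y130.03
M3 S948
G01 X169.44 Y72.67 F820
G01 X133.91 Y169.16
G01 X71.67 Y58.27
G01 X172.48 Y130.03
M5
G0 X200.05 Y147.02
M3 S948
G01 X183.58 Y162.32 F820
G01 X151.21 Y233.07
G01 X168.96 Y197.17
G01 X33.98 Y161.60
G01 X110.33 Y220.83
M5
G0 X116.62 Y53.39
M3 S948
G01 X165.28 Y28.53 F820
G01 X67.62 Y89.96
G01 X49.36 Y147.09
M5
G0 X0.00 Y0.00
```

<svg xmlns="http://www.w3.org/2000/svg" width="226.51mm" height="262.28mm" viewBox="0 0 226.51 262.28">
  <polygon points="6.93,77.73 182.51,191.60 206.16,94.06" fill="none" stroke="#ff00ff"/>
  <polygon points="202.79,189.38 202.01,186.99 199.98,185.52 197.48,185.52 195.45,186.99 194.67,189.38 195.45,191.77 197.48,193.24 199.98,193.24 202.01,191.77" fill="none" stroke="#ff00ff"/>
  <polygon points="172.48,132.25 169.44,189.61 133.91,93.12 71.67,204.01" fill="none" stroke="#ff00ff"/>
  <polyline points="200.05,115.26 183.58,99.96 151.21,29.21 168.96,65.11 33.98,100.68 110.33,41.45" fill="none" stroke="#ff00ff"/>
  <polyline points="116.62,208.89 165.28,233.75 67.62,172.32 49.36,115.19" fill="none" stroke="#ff00ff"/>
</svg>

Each laser-on run becomes one SVG element. Flip Y back into SVG space with y_svg = 262.28 − y_machine. Every run uses S948, so all elements get stroke `#ff00ff` (cut).

Run 1: The run returns to its start, so emit a `<polygon>` with points (Y-flipped): 6.93,77.73 182.51,191.60 206.16,94.06.

Run 2: The run returns to its start, so emit a `<polygon>` with points (Y-flipped): 202.79,189.38 202.01,186.99 199.98,185.52 197.48,185.52 195.45,186.99 194.67,189.38 195.45,191.77 197.48,193.24 199.98,193.24 202.01,191.77.

Run 3: The run returns to its start, so emit a `<polygon>` with points (Y-flipped): 172.48,132.25 169.44,189.61 133.91,93.12 71.67,204.01.

Run 4: The run is open, so emit a `<polyline>` with points (Y-flipped): 200.05,115.26 183.58,99.96 151.21,29.21 168.96,65.11 33.98,100.68 110.33,41.45.

Run 5: The run is open, so emit a `<polyline>` with points (Y-flipped): 116.62,208.89 165.28,233.75 67.62,172.32 49.36,115.19.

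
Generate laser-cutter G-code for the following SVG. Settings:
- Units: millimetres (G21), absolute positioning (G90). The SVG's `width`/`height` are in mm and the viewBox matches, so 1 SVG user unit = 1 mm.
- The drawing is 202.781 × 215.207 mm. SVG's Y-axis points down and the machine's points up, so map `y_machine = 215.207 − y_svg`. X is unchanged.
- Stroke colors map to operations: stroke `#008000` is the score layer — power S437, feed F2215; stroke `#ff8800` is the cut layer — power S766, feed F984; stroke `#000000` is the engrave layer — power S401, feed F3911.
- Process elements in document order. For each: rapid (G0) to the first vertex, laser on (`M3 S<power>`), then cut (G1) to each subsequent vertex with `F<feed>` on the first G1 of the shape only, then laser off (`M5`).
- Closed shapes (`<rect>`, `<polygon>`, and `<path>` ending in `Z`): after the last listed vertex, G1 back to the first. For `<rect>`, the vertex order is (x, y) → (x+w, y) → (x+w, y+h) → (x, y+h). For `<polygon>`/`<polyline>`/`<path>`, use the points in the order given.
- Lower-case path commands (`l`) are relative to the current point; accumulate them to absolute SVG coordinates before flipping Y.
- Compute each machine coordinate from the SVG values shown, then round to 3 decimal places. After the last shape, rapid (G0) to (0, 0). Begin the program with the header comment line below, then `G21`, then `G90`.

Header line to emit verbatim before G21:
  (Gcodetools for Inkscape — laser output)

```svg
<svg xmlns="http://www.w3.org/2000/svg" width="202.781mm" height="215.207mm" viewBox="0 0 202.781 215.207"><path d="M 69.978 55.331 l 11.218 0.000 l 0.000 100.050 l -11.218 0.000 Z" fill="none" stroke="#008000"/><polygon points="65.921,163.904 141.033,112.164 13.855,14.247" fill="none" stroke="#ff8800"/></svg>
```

(Gcodetools for Inkscape — laser output)
G21
G90
G0 X69.978 Y159.876
M3 S437
G1 X81.196 Y159.876 F2215
G1 X81.196 Y59.826
G1 X69.978 Y59.826
G1 X69.978 Y159.876
M5
G0 X65.921 Y51.303
M3 S766
G1 X141.033 Y103.043 F984
G1 X13.855 Y200.960
G1 X65.921 Y51.303
M5
G0 X0.000 Y0.000

1 u = 1 mm; y_m = 215.207 − y.

[1] `<path>` rectangle, #008000→score S437 F2215: (69.978,159.876) → (81.196,159.876) → (81.196,59.826) → (69.978,59.826) → (69.978,159.876) (closed)

[2] `<polygon>` closed polygon, #ff8800→cut S766 F984: (65.921,51.303) → (141.033,103.043) → (13.855,200.960) → (65.921,51.303) (closed)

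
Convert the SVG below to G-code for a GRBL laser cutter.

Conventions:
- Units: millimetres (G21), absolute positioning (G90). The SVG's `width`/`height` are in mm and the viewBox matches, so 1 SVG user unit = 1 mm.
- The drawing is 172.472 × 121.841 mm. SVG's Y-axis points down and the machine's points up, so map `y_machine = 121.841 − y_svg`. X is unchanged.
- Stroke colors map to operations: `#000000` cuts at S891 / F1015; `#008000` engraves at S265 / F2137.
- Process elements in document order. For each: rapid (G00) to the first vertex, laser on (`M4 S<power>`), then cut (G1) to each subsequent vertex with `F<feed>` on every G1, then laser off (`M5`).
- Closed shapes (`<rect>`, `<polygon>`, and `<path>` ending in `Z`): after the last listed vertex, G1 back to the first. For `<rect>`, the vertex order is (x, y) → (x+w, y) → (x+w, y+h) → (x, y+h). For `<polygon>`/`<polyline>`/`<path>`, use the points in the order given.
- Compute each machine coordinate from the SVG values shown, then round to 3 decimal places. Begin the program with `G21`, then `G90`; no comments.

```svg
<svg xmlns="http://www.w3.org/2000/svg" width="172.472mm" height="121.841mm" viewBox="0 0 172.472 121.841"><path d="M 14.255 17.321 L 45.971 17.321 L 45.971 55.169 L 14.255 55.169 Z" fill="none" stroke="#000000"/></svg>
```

Since the viewBox matches the mm dimensions, user units are millimetres directly. The only transform is the Y-flip y_m = 121.841 − y_svg.

Shape 1 is a rectangle drawn with `<path>`. Its stroke #000000 means cut at S891, F1015. After flipping Y the toolpath is (14.255,104.520) → (45.971,104.520) → (45.971,66.672) → (14.255,66.672) → (14.255,104.520), returning to the start.

G21
G90
G00 X14.255 Y104.520
M4 S891
G1 X45.971 Y104.520 F1015
G1 X45.971 Y66.672 F1015
G1 X14.255 Y66.672 F1015
G1 X14.255 Y104.520 F1015
M5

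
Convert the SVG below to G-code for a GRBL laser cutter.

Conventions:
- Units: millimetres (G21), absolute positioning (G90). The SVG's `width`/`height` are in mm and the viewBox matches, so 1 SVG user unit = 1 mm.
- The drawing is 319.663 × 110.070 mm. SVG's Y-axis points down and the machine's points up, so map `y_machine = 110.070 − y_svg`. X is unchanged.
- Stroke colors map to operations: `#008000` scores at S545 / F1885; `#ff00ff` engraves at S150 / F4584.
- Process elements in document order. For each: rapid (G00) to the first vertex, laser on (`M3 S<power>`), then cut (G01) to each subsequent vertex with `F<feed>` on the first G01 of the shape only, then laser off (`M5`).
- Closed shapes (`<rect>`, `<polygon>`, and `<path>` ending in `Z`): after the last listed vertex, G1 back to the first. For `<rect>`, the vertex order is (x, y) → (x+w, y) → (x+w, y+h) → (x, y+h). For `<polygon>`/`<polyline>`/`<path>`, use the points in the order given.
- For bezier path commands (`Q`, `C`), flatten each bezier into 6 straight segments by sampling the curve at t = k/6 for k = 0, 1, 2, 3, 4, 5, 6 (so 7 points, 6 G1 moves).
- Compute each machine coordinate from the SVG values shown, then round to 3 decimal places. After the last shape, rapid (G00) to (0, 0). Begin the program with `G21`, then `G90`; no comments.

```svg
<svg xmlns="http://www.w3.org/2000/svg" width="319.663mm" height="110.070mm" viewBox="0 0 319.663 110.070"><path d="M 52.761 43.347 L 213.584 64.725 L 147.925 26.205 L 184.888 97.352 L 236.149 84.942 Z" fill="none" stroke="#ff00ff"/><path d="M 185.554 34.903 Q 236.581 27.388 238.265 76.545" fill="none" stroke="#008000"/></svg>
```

1 u = 1 mm; y_m = 110.070 − y.

[1] `<path>` closed polygon, #ff00ff→engrave S150 F4584: (52.761,66.723) → (213.584,45.345) → (147.925,83.865) → (184.888,12.718) → (236.149,25.128) → (52.761,66.723) (closed)

[2] `<path>` quadratic bezier, #008000→score S545 F1885: (185.554,75.167) → (201.192,76.098) → (214.089,73.880) → (224.245,68.514) → (231.660,59.999) → (236.333,48.336) → (238.265,33.525)

G21
G90
G00 X52.761 Y66.723
M3 S150
G01 X213.584 Y45.345 F4584
G01 X147.925 Y83.865
G01 X184.888 Y12.718
G01 X236.149 Y25.128
G01 X52.761 Y66.723
M5
G00 X185.554 Y75.167
M3 S545
G01 X201.192 Y76.098 F1885
G01 X214.089 Y73.880
G01 X224.245 Y68.514
G01 X231.660 Y59.999
G01 X236.333 Y48.336
G01 X238.265 Y33.525
M5
G00 X0.000 Y0.000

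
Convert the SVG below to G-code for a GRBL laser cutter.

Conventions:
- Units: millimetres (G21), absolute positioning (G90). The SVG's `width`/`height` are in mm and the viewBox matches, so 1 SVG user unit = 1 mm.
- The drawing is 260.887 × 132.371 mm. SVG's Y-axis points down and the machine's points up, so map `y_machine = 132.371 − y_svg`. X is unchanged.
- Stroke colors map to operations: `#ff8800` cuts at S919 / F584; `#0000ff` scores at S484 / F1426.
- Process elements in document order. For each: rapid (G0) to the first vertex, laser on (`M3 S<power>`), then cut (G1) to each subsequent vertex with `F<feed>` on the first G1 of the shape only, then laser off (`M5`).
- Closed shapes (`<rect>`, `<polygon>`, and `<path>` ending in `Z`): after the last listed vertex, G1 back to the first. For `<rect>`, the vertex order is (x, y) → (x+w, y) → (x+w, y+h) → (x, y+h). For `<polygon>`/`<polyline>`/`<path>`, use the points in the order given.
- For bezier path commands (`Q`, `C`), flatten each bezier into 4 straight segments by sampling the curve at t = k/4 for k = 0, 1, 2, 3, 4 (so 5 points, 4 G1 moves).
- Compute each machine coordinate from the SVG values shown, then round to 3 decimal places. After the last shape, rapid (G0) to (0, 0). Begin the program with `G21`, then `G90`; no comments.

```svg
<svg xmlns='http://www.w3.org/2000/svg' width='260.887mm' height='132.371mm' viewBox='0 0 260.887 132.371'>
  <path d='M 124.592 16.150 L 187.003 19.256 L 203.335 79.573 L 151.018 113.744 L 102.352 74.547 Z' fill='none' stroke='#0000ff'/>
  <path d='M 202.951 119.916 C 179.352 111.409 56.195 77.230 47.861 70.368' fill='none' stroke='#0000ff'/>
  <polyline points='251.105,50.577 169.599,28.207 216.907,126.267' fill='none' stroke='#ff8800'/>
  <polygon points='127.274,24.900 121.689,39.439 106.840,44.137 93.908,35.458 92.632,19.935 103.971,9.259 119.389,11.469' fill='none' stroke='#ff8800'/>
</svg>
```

G21
G90
G0 X124.592 Y116.221
M3 S484
G1 X187.003 Y113.115 F1426
G1 X203.335 Y52.798
G1 X151.018 Y18.627
G1 X102.352 Y57.824
G1 X124.592 Y116.221
M5
G0 X202.951 Y12.455
M3 S484
G1 X169.934 Y22.821 F1426
G1 X119.682 Y37.846
G1 X72.291 Y52.563
G1 X47.861 Y62.003
M5
G0 X251.105 Y81.794
M3 S919
G1 X169.599 Y104.164 F584
G1 X216.907 Y6.104
M5
G0 X127.274 Y107.471
M3 S919
G1 X121.689 Y92.932 F584
G1 X106.840 Y88.234
G1 X93.908 Y96.913
G1 X92.632 Y112.436
G1 X103.971 Y123.112
G1 X119.389 Y120.902
G1 X127.274 Y107.471
M5
G0 X0.000 Y0.000

Since the viewBox matches the mm dimensions, user units are millimetres directly. The only transform is the Y-flip y_m = 132.371 − y_svg.

Shape 1 is a regular polygon drawn with `<path>`. Its stroke #0000ff means score at S484, F1426. After flipping Y the toolpath is (124.592,116.221) → (187.003,113.115) → (203.335,52.798) → (151.018,18.627) → (102.352,57.824) → (124.592,116.221), returning to the start.

Shape 2 is a cubic bezier drawn with `<path>`. Its stroke #0000ff means score at S484, F1426. After flipping Y the toolpath is (202.951,12.455) → (169.934,22.821) → (119.682,37.846) → (72.291,52.563) → (47.861,62.003).

Shape 3 is a open polyline drawn with `<polyline>`. Its stroke #ff8800 means cut at S919, F584. After flipping Y the toolpath is (251.105,81.794) → (169.599,104.164) → (216.907,6.104).

Shape 4 is a regular polygon drawn with `<polygon>`. Its stroke #ff8800 means cut at S919, F584. After flipping Y the toolpath is (127.274,107.471) → (121.689,92.932) → (106.840,88.234) → (93.908,96.913) → (92.632,112.436) → (103.971,123.112) → (119.389,120.902) → (127.274,107.471), returning to the start.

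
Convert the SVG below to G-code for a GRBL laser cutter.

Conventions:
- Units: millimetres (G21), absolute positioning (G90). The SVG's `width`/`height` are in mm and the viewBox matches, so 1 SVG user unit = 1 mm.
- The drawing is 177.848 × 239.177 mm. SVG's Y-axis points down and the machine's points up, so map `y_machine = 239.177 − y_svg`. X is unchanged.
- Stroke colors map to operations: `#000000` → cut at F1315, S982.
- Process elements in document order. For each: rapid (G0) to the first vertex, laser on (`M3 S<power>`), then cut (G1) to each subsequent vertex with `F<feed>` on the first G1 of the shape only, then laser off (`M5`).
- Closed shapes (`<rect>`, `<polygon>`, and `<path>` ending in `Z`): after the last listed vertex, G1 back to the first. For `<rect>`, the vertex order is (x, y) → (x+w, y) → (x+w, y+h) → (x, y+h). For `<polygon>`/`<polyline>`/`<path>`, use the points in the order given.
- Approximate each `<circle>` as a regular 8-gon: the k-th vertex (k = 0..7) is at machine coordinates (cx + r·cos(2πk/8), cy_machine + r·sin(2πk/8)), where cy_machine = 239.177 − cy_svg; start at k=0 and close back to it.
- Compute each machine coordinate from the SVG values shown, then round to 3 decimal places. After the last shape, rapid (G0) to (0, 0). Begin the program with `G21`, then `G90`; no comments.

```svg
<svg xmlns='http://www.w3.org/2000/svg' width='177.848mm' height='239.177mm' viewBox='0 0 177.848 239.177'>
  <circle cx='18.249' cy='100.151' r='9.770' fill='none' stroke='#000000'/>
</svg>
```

G21
G90
G0 X28.019 Y139.026
M3 S982
G1 X25.157 Y145.934 F1315
G1 X18.249 Y148.796
G1 X11.341 Y145.934
G1 X8.479 Y139.026
G1 X11.341 Y132.118
G1 X18.249 Y129.256
G1 X25.157 Y132.118
G1 X28.019 Y139.026
M5
G0 X0.000 Y0.000

1 u = 1 mm; y_m = 239.177 − y.

[1] `<circle>` circle, #000000→cut S982 F1315: (28.019,139.026) → (25.157,145.934) → (18.249,148.796) → (11.341,145.934) → (8.479,139.026) → (11.341,132.118) → (18.249,129.256) → (25.157,132.118) → (28.019,139.026) (closed)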